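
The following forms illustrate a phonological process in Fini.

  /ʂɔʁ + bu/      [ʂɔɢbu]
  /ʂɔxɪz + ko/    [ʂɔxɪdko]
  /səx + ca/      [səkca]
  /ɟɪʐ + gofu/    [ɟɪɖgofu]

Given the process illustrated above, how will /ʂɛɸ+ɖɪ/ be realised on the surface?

[ʂɛpɖɪ]

The data show regressive manner assimilation: /ʁ/ → [ɢ] before /b/; /z/ → [d] before /k/; /x/ → [k] before /c/; /ʐ/ → [ɖ] before /g/. In each pair only manner changes, matching the following consonant, while place and voice stay constant.
/ɸ/ is a voiceless bilabial fricative. The following trigger /ɖ/ is a stop, so /ɸ/ must become a stop as well.
A voiceless bilabial stop is [p], so the surface segment is [p].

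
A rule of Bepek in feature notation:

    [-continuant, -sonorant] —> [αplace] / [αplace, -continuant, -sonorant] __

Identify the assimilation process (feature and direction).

The shared variable α links the value of the place features (abbreviated [place]) on the target to the same value on the neighbouring segment, so place is the feature that assimilates.
The conditioning segment sits to the left of the focus bar, meaning the trigger precedes the segment that changes — progressive assimilation.

progressive place assimilation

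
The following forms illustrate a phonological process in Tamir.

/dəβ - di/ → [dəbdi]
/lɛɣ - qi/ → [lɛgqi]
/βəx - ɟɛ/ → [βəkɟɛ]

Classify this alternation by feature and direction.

regressive manner assimilation

Comparing underlying and surface forms, /β/ → [b] is the alternation; the neighbouring /d/ is constant.
The change fricative → stop matches the manner of the following /d/, identifying this as manner assimilation.
Place and voice are unchanged, so the assimilation is partial, not total.
The other alternating forms pattern the same way: /ɣ/ → [g] before /q/ (fricative → stop, matching a stop); /x/ → [k] before /ɟ/ (fricative → stop, matching a stop) — only manner changes, and always toward the following segment.
The trigger is the following segment, so the direction is regressive (anticipatory).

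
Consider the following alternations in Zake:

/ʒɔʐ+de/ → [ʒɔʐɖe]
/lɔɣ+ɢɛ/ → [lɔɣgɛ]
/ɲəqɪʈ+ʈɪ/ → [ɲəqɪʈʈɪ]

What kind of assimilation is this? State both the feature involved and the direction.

Comparing underlying and surface forms, /d/ → [ɖ] is the alternation; the neighbouring /ʐ/ is constant.
/d/ is alveolar while /ʐ/ is retroflex; the output [ɖ] is retroflex, matching the trigger — so the feature that spreads is place.
Manner and voice are unchanged, so the assimilation is partial, not total.
Checking the remaining alternation: /ɢ/ → [g] after /ɣ/ (uvular → velar, matching velar) — only place changes, and always toward the preceding segment.
No alternation appears in [ɲəqɪʈʈɪ]: there the adjacent consonants already agree in place (/ʈ/ and /ʈ/ are both retroflex), so this form is consistent with the same rule.
Since the segment that changes follows the conditioning segment, the assimilation is progressive.

progressive place assimilation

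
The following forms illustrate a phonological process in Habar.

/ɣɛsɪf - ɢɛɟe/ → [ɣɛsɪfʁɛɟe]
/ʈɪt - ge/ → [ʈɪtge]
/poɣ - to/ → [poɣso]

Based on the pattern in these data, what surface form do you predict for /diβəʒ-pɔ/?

[diβəʒɸɔ]

The data show progressive manner assimilation: /ɢ/ → [ʁ] after /f/; /t/ → [s] after /ɣ/. In each pair only manner changes, matching the preceding consonant, while place and voice stay constant.
No alternation appears in [ʈɪtge]: there the adjacent consonants already agree in manner (/g/ and /t/ are both stops), so this form is consistent with the same rule.
/p/ is a voiceless bilabial stop. The preceding trigger /ʒ/ is a fricative, so /p/ must become a fricative as well.
Changing only its manner to fricative gives [ɸ] — the voiceless bilabial fricative.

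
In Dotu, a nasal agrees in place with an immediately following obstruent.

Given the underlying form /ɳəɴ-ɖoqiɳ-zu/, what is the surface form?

[ɳəɳɖoqinzu]

/ɴ/ is a voiced uvular nasal. The following trigger /ɖ/ is retroflex, so /ɴ/ must become retroflex as well.
A voiced retroflex nasal is [ɳ], so the surface segment is [ɳ].
The same rule applies at the second boundary: /ɳ/ → [n] next to /z/.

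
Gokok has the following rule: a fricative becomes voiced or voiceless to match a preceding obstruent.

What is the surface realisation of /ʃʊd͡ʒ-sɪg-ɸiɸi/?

The rule targets /s/ (voiceless alveolar fricative), which sits after the trigger /d͡ʒ/ (voiced).
A voiced alveolar fricative is [z], so the surface segment is [z].
At the second juncture, /ɸ/ likewise becomes [β] adjacent to /g/.

[ʃʊd͡ʒzɪgβiɸi]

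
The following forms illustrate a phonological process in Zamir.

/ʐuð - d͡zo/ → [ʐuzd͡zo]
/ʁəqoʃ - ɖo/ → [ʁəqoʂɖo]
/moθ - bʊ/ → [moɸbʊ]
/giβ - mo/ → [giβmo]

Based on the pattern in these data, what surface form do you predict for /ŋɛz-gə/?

The data show regressive place assimilation: /ð/ → [z] before /d͡z/; /ʃ/ → [ʂ] before /ɖ/; /θ/ → [ɸ] before /b/. In each pair only place changes, matching the following consonant, while manner and voice stay constant.
Nothing changes in [giβmo]: there the adjacent consonants already agree in place (/β/ and /m/ are both bilabial), so this form is consistent with the same rule.
The rule targets /z/ (voiced alveolar fricative), which sits before the trigger /g/ (velar).
A voiced velar fricative is [ɣ], so the surface segment is [ɣ].

[ŋɛɣgə]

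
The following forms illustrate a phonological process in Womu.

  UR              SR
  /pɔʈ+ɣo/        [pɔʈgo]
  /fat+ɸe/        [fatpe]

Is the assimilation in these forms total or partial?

partial assimilation

The segment that alternates is /ɣ/, which surfaces as [g] when adjacent to /ʈ/.
The change fricative → stop matches the manner of the preceding /ʈ/, identifying this as manner assimilation.
Place and voice are unchanged, so the assimilation is partial, not total.
Checking the remaining alternation: /ɸ/ → [p] after /t/ (fricative → stop, matching a stop) — only manner changes, and always toward the preceding segment.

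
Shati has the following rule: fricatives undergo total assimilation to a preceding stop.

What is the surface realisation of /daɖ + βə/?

/β/ is the segment targeted by the rule; it sits immediately after /ɖ/, so it assimilates completely and surfaces as [ɖ].

[daɖɖə]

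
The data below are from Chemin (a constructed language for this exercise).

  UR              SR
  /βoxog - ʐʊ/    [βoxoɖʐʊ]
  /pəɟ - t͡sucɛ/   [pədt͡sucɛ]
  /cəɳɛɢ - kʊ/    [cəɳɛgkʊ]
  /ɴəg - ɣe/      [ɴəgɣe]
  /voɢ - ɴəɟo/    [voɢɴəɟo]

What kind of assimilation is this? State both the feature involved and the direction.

Comparing underlying and surface forms, /g/ → [ɖ] is the alternation; the neighbouring /ʐ/ is constant.
The change velar → retroflex matches the place of the following /ʐ/, identifying this as place assimilation.
Manner and voice are unchanged, so the assimilation is partial, not total.
The other alternating forms pattern the same way: /ɟ/ → [d] before /t͡s/ (palatal → alveolar, matching alveolar); /ɢ/ → [g] before /k/ (uvular → velar, matching velar) — only place changes, and always toward the following segment.
No alternation appears in [ɴəgɣe], [voɢɴəɟo]: there the adjacent consonants already agree in place (/g/ and /ɣ/ are both velar; /ɢ/ and /ɴ/ are both uvular), so these forms are consistent with the same rule.
Since the segment that changes precedes the conditioning segment, the assimilation is regressive.

regressive place assimilation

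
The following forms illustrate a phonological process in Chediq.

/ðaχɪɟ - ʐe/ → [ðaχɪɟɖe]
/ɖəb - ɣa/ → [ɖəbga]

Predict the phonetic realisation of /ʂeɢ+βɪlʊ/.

[ʂeɢbɪlʊ]

The data show progressive manner assimilation: /ʐ/ → [ɖ] after /ɟ/; /ɣ/ → [g] after /b/. In each pair only manner changes, matching the preceding consonant, while place and voice stay constant.
The rule targets /β/ (voiced bilabial fricative), which sits after the trigger /ɢ/ (stop).
The voiced bilabial stop is [b], so /β/ → [b].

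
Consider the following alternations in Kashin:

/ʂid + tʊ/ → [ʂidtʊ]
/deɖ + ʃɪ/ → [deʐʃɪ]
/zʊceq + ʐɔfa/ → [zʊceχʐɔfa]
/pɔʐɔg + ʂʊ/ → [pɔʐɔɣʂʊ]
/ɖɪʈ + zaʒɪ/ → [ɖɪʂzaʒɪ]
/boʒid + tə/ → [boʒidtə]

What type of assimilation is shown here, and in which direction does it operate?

regressive manner assimilation

The segment that alternates is /ɖ/, which surfaces as [ʐ] when adjacent to /ʃ/.
The change stop → fricative matches the manner of the following /ʃ/, identifying this as manner assimilation.
Place and voice are unchanged, so the assimilation is partial, not total.
Checking the remaining alternations: /q/ → [χ] before /ʐ/ (stop → fricative, matching a fricative); /g/ → [ɣ] before /ʂ/ (stop → fricative, matching a fricative); /ʈ/ → [ʂ] before /z/ (stop → fricative, matching a fricative) — only manner changes, and always toward the following segment.
Nothing changes in [ʂidtʊ], [boʒidtə]: there the adjacent consonants already agree in manner (/d/ and /t/ are both stops; /d/ and /t/ are both stops), so these forms are consistent with the same rule.
The trigger is the following segment, so the direction is regressive (anticipatory).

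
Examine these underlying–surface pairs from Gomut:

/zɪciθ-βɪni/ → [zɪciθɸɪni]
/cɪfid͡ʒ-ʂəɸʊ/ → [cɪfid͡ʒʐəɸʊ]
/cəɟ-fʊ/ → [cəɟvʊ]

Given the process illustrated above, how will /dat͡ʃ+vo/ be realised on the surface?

The data show progressive voicing assimilation: /β/ → [ɸ] after /θ/; /ʂ/ → [ʐ] after /d͡ʒ/; /f/ → [v] after /ɟ/. In each pair only voicing changes, matching the preceding consonant, while place and manner stay constant.
The rule targets /v/ (voiced labiodental fricative), which sits after the trigger /t͡ʃ/ (voiceless).
A voiceless labiodental fricative is [f], so the surface segment is [f].

[dat͡ʃfo]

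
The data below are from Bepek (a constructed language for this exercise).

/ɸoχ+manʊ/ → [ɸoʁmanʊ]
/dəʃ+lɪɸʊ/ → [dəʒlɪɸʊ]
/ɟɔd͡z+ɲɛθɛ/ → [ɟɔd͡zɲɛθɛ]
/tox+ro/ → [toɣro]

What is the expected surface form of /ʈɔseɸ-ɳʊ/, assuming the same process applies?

[ʈɔseβɳʊ]

The data show regressive voicing assimilation: /χ/ → [ʁ] before /m/; /ʃ/ → [ʒ] before /l/; /x/ → [ɣ] before /r/. In each pair only voicing changes, matching the following consonant, while place and manner stay constant.
No alternation appears in [ɟɔd͡zɲɛθɛ]: there the adjacent consonants already agree in voicing (/d͡z/ and /ɲ/ are both voiced), so this form is consistent with the same rule.
/ɸ/ is a voiceless bilabial fricative. The following trigger /ɳ/ is voiced, so /ɸ/ must become voiced as well.
The voiced bilabial fricative is [β], so /ɸ/ → [β].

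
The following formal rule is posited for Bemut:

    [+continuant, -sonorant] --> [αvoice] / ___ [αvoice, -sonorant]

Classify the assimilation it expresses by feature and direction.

The rule copies [voice] from the environment onto the target, so the assimilating feature is voicing.
The conditioning segment sits to the right of the focus bar, meaning the trigger follows the segment that changes — regressive assimilation.

regressive voicing assimilation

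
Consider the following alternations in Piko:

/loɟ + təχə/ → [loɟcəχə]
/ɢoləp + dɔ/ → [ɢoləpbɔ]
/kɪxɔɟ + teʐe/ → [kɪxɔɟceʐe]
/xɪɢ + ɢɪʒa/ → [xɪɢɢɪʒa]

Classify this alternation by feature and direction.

Underlying /t/ is realised as [c] next to /ɟ/; /ɟ/ itself does not change.
The change alveolar → palatal matches the place of the preceding /ɟ/, identifying this as place assimilation.
Manner and voice are unchanged, so the assimilation is partial, not total.
The other alternating form patterns the same way: /d/ → [b] after /p/ (alveolar → bilabial, matching bilabial) — only place changes, and always toward the preceding segment.
No alternation appears in [xɪɢɢɪʒa]: there the adjacent consonants already agree in place (/ɢ/ and /ɢ/ are both uvular), so this form is consistent with the same rule.
The trigger is the preceding segment, so the direction is progressive (perseverative).

progressive place assimilation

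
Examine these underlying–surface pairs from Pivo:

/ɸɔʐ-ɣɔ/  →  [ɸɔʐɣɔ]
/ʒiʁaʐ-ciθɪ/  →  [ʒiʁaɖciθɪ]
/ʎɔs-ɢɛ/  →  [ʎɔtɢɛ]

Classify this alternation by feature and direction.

Underlying /ʐ/ is realised as [ɖ] next to /c/; /c/ itself does not change.
The change fricative → stop matches the manner of the following /c/, identifying this as manner assimilation.
Place and voice are unchanged, so the assimilation is partial, not total.
The same holds elsewhere in the data: /s/ → [t] before /ɢ/ (fricative → stop, matching a stop) — only manner changes, and always toward the following segment.
Nothing changes in [ɸɔʐɣɔ]: there the adjacent consonants already agree in manner (/ʐ/ and /ɣ/ are both fricatives), so this form is consistent with the same rule.
Since the segment that changes precedes the conditioning segment, the assimilation is regressive.

regressive manner assimilation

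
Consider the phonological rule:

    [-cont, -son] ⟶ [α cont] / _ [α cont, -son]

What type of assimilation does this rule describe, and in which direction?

regressive manner assimilation

The shared variable α links the value of [cont] on the target to that of the neighbouring obstruent. [cont] distinguishes stops from fricatives — a manner-of-articulation feature — so this is manner assimilation.
The conditioning segment sits to the right of the focus bar, meaning the trigger follows the segment that changes — regressive assimilation.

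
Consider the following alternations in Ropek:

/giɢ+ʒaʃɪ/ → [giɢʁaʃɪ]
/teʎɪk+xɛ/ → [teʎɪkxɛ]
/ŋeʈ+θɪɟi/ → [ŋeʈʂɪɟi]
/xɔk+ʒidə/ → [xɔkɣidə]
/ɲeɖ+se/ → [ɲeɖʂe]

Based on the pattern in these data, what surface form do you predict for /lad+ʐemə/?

[ladzemə]

The data show progressive place assimilation: /ʒ/ → [ʁ] after /ɢ/; /θ/ → [ʂ] after /ʈ/; /ʒ/ → [ɣ] after /k/; /s/ → [ʂ] after /ɖ/. In each pair only place changes, matching the preceding consonant, while manner and voice stay constant.
Nothing changes in [teʎɪkxɛ]: there the adjacent consonants already agree in place (/x/ and /k/ are both velar), so this form is consistent with the same rule.
The rule targets /ʐ/ (voiced retroflex fricative), which sits after the trigger /d/ (alveolar).
Changing only its place to alveolar gives [z] — the voiced alveolar fricative.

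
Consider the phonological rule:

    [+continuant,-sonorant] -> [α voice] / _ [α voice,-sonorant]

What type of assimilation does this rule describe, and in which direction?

The shared variable α links the value of [voice] on the target to the same value on the neighbouring segment, so voicing is the feature that assimilates.
The conditioning segment sits to the right of the focus bar, meaning the trigger follows the segment that changes — regressive assimilation.

regressive voicing assimilation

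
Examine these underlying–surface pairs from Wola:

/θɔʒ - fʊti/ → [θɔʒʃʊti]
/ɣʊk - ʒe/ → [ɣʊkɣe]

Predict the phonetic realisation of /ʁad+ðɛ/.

[ʁadzɛ]

The data show progressive place assimilation: /f/ → [ʃ] after /ʒ/; /ʒ/ → [ɣ] after /k/. In each pair only place changes, matching the preceding consonant, while manner and voice stay constant.
The rule targets /ð/ (voiced dental fricative), which sits after the trigger /d/ (alveolar).
The voiced alveolar fricative is [z], so /ð/ → [z].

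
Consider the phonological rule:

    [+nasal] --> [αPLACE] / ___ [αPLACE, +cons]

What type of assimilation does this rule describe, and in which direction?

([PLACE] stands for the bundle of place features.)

The shared variable α links the value of the place features (abbreviated [PLACE]) on the target to the same value on the neighbouring segment, so place is the feature that assimilates.
Since the environment is written after the underscore, the trigger follows the target; the direction is regressive.

regressive place assimilation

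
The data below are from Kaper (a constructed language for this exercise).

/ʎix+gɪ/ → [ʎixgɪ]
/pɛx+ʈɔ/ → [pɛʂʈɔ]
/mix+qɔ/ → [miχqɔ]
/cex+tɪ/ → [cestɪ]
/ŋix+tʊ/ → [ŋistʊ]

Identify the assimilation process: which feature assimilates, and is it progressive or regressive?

regressive place assimilation

Underlying /x/ is realised as [ʂ] next to /ʈ/; /ʈ/ itself does not change.
/x/ is velar while /ʈ/ is retroflex; the output [ʂ] is retroflex, matching the trigger — so the feature that spreads is place.
Manner and voice are unchanged, so the assimilation is partial, not total.
Checking the remaining alternations: /x/ → [χ] before /q/ (velar → uvular, matching uvular); /x/ → [s] before /t/ (velar → alveolar, matching alveolar) — only place changes, and always toward the following segment.
Nothing changes in [ʎixgɪ]: there the adjacent consonants already agree in place (/x/ and /g/ are both velar), so this form is consistent with the same rule.
Since the segment that changes precedes the conditioning segment, the assimilation is regressive.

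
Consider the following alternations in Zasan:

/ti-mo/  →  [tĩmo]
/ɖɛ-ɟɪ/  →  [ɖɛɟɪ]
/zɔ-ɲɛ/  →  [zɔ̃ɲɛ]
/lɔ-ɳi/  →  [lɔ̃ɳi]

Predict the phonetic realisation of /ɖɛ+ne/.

The data show regressive nasality assimilation (vowel nasalisation): /i/ → [ĩ] before /m/; /ɔ/ → [ɔ̃] before /ɲ/; /ɔ/ → [ɔ̃] before /ɳ/ — a vowel is nasalised by an immediately following nasal consonant.
No change occurs in [ɖɛɟɪ] because the vowel at the boundary is adjacent to an oral consonant, not a nasal (/ɛ/ next to /ɟ/).
The vowel /ɛ/ is adjacent to the following nasal /n/, so it acquires [+nasal] and surfaces as [ɛ̃].

[ɖɛ̃ne]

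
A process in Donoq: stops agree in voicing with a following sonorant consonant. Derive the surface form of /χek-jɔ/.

The rule targets /k/ (voiceless velar stop), which sits before the trigger /j/ (voiced).
Changing only its voicing to voiced gives [g] — the voiced velar stop.

[χegjɔ]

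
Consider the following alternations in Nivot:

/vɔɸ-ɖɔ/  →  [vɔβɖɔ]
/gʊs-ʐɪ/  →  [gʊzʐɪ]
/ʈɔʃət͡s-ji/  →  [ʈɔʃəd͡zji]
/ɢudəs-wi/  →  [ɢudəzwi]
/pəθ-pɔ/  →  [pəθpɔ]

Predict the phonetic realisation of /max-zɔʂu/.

The data show regressive voicing assimilation: /ɸ/ → [β] before /ɖ/; /s/ → [z] before /ʐ/; /t͡s/ → [d͡z] before /j/; /s/ → [z] before /w/. In each pair only voicing changes, matching the following consonant, while place and manner stay constant.
No alternation appears in [pəθpɔ]: there the adjacent consonants already agree in voicing (/θ/ and /p/ are both voiceless), so this form is consistent with the same rule.
The rule targets /x/ (voiceless velar fricative), which sits before the trigger /z/ (voiced).
A voiced velar fricative is [ɣ], so the surface segment is [ɣ].

[maɣzɔʂu]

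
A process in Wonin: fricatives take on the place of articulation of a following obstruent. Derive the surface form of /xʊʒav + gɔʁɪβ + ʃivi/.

The rule targets /v/ (voiced labiodental fricative), which sits before the trigger /g/ (velar).
A voiced velar fricative is [ɣ], so the surface segment is [ɣ].
The same rule applies at the second boundary: /β/ → [ʒ] next to /ʃ/.

[xʊʒaɣgɔʁɪʒʃivi]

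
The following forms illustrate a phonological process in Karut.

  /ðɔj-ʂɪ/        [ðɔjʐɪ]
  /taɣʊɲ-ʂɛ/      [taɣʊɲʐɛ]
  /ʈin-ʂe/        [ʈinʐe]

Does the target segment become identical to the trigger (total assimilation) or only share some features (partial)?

Comparing underlying and surface forms, /ʂ/ → [ʐ] is the alternation; the neighbouring /j/ is constant.
The change voiceless → voiced matches the voicing of the preceding /j/, identifying this as voicing assimilation.
Place and manner are unchanged, so the assimilation is partial, not total.
The same holds elsewhere in the data: /ʂ/ → [ʐ] after /ɲ/ (voiceless → voiced, matching voiced); /ʂ/ → [ʐ] after /n/ (voiceless → voiced, matching voiced) — only voicing changes, and always toward the preceding segment.

partial assimilation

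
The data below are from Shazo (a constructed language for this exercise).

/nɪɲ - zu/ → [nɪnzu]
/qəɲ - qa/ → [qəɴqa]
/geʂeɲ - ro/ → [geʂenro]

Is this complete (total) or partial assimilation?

The segment that alternates is /ɲ/, which surfaces as [n] when adjacent to /z/.
The change palatal → alveolar matches the place of the following /z/, identifying this as place assimilation.
Manner and voice are unchanged, so the assimilation is partial, not total.
Checking the remaining alternations: /ɲ/ → [ɴ] before /q/ (palatal → uvular, matching uvular); /ɲ/ → [n] before /r/ (palatal → alveolar, matching alveolar) — only place changes, and always toward the following segment.

partial assimilation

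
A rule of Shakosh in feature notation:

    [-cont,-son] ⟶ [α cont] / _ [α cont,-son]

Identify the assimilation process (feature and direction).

regressive manner assimilation

The shared variable α links the value of [cont] on the target to that of the neighbouring obstruent. [cont] distinguishes stops from fricatives — a manner-of-articulation feature — so this is manner assimilation.
Since the environment is written after the underscore, the trigger follows the target; the direction is regressive.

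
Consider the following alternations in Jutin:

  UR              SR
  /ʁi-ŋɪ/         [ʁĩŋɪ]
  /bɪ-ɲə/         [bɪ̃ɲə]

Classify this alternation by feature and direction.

The vowel /i/ surfaces as nasalised [ĩ] next to the following nasal /ŋ/ — it has acquired the [+nasal] feature of its neighbour.
Likewise in the remaining data: /ɪ/ → [ɪ̃] before /ɲ/ — each time a vowel is nasalised next to a following nasal.
Because the conditioning nasal is to the right of the vowel that changes, the process is regressive (anticipatory).

regressive nasality assimilation (vowel nasalisation)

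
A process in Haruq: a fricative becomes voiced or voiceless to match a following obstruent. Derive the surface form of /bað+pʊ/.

[baθpʊ]

/ð/ is a voiced dental fricative. The following trigger /p/ is voiceless, so /ð/ must become voiceless as well.
Changing only its voicing to voiceless gives [θ] — the voiceless dental fricative.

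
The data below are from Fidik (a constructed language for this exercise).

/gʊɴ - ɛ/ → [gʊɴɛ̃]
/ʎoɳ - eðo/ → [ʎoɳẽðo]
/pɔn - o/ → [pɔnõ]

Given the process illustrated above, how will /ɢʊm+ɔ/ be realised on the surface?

[ɢʊmɔ̃]

The data show progressive nasality assimilation (vowel nasalisation): /ɛ/ → [ɛ̃] after /ɴ/; /e/ → [ẽ] after /ɳ/; /o/ → [õ] after /n/ — a vowel is nasalised by an immediately preceding nasal consonant.
The vowel /ɔ/ is adjacent to the preceding nasal /m/, so it acquires [+nasal] and surfaces as [ɔ̃].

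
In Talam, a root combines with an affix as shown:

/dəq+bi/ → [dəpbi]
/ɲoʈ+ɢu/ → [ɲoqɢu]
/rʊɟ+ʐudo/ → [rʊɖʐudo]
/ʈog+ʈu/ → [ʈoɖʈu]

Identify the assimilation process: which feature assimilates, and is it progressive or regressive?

Comparing underlying and surface forms, /q/ → [p] is the alternation; the neighbouring /b/ is constant.
The change uvular → bilabial matches the place of the following /b/, identifying this as place assimilation.
Manner and voice are unchanged, so the assimilation is partial, not total.
The other alternating forms pattern the same way: /ʈ/ → [q] before /ɢ/ (retroflex → uvular, matching uvular); /ɟ/ → [ɖ] before /ʐ/ (palatal → retroflex, matching retroflex); /g/ → [ɖ] before /ʈ/ (velar → retroflex, matching retroflex) — only place changes, and always toward the following segment.
Since the segment that changes precedes the conditioning segment, the assimilation is regressive.

regressive place assimilation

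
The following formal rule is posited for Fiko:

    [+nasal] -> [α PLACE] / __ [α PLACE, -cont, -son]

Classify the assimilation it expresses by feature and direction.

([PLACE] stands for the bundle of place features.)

regressive place assimilation

The shared variable α links the value of the place features (abbreviated [PLACE]) on the target to the same value on the neighbouring segment, so place is the feature that assimilates.
Since the environment is written after the underscore, the trigger follows the target; the direction is regressive.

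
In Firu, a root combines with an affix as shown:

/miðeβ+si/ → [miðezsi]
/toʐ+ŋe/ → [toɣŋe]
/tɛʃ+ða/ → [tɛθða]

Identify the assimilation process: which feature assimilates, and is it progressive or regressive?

regressive place assimilation

The segment that alternates is /β/, which surfaces as [z] when adjacent to /s/.
The change bilabial → alveolar matches the place of the following /s/, identifying this as place assimilation.
Manner and voice are unchanged, so the assimilation is partial, not total.
Checking the remaining alternations: /ʐ/ → [ɣ] before /ŋ/ (retroflex → velar, matching velar); /ʃ/ → [θ] before /ð/ (postalveolar → dental, matching dental) — only place changes, and always toward the following segment.
Since the segment that changes precedes the conditioning segment, the assimilation is regressive.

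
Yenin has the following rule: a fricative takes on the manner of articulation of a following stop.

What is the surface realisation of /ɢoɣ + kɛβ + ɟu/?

/ɣ/ is a voiced velar fricative. The following trigger /k/ is a stop, so /ɣ/ must become a stop as well.
Changing only its manner to stop gives [g] — the voiced velar stop.
The same rule applies at the second boundary: /β/ → [b] next to /ɟ/.

[ɢogkɛbɟu]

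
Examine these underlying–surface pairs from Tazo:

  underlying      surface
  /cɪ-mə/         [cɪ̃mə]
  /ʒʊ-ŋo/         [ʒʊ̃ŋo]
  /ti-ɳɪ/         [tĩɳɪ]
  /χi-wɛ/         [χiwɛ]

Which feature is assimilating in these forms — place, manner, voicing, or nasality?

nasality

The vowel /ɪ/ surfaces as nasalised [ɪ̃] next to the following nasal /m/ — it has acquired the [+nasal] feature of its neighbour.
Likewise in the remaining data: /ʊ/ → [ʊ̃] before /ŋ/; /i/ → [ĩ] before /ɳ/ — each time a vowel is nasalised next to a following nasal.
No change occurs in [χiwɛ] because the vowel at the boundary is adjacent to an oral consonant, not a nasal (/i/ next to /w/).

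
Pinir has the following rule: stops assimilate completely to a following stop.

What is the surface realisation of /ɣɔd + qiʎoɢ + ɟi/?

/d/ is the segment targeted by the rule; it sits immediately before /q/, so it assimilates completely and surfaces as [q].
The same rule applies at the second boundary: /ɢ/ → [ɟ] next to /ɟ/.

[ɣɔqqiʎoɟɟi]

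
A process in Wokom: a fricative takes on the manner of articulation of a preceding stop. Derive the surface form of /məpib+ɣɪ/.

[məpibgɪ]

/ɣ/ is a voiced velar fricative. The preceding trigger /b/ is a stop, so /ɣ/ must become a stop as well.
A voiced velar stop is [g], so the surface segment is [g].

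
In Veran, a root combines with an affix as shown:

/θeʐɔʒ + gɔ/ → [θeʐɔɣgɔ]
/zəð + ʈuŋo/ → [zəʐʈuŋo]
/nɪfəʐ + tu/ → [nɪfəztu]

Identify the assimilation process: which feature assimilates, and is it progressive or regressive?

regressive place assimilation

Comparing underlying and surface forms, /ʒ/ → [ɣ] is the alternation; the neighbouring /g/ is constant.
/ʒ/ is postalveolar while /g/ is velar; the output [ɣ] is velar, matching the trigger — so the feature that spreads is place.
Manner and voice are unchanged, so the assimilation is partial, not total.
Checking the remaining alternations: /ð/ → [ʐ] before /ʈ/ (dental → retroflex, matching retroflex); /ʐ/ → [z] before /t/ (retroflex → alveolar, matching alveolar) — only place changes, and always toward the following segment.
Since the segment that changes precedes the conditioning segment, the assimilation is regressive.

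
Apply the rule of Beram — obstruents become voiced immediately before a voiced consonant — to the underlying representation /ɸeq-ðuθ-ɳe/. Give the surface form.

[ɸeɢðuðɳe]

The rule targets /q/ (voiceless uvular stop), which sits before the trigger /ð/ (voiced).
Changing only its voicing to voiced gives [ɢ] — the voiced uvular stop.
At the second juncture, /θ/ likewise becomes [ð] adjacent to /ɳ/.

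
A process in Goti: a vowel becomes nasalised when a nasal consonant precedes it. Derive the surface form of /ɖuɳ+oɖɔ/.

[ɖuɳõɖɔ]

The vowel /o/ is adjacent to the preceding nasal /ɳ/, so it acquires [+nasal] and surfaces as [õ].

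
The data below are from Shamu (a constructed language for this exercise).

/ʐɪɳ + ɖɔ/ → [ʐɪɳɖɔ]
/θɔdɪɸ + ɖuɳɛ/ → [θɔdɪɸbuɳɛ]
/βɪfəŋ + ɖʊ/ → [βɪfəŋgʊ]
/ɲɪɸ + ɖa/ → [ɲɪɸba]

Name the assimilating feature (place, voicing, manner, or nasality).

place

Comparing underlying and surface forms, /ɖ/ → [b] is the alternation; the neighbouring /ɸ/ is constant.
The change retroflex → bilabial matches the place of the preceding /ɸ/, identifying this as place assimilation.
Checking the remaining alternation: /ɖ/ → [g] after /ŋ/ (retroflex → velar, matching velar) — only place changes, and always toward the preceding segment.
Nothing changes in [ʐɪɳɖɔ]: there the adjacent consonants already agree in place (/ɖ/ and /ɳ/ are both retroflex), so this form is consistent with the same rule.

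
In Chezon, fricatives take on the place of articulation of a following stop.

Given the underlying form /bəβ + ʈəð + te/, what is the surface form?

[bəʐʈəzte]

/β/ is a voiced bilabial fricative. The following trigger /ʈ/ is retroflex, so /β/ must become retroflex as well.
Changing only its place to retroflex gives [ʐ] — the voiced retroflex fricative.
The same rule applies at the second boundary: /ð/ → [z] next to /t/.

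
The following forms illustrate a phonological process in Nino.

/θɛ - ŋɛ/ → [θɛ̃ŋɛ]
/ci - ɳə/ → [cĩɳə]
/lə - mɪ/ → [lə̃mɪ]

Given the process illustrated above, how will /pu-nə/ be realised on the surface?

[pũnə]

The data show regressive nasality assimilation (vowel nasalisation): /ɛ/ → [ɛ̃] before /ŋ/; /i/ → [ĩ] before /ɳ/; /ə/ → [ə̃] before /m/ — a vowel is nasalised by an immediately following nasal consonant.
The vowel /u/ is adjacent to the following nasal /n/, so it acquires [+nasal] and surfaces as [ũ].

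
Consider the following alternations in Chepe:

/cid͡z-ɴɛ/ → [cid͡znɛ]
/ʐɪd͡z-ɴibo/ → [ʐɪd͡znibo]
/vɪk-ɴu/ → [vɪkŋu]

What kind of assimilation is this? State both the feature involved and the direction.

progressive place assimilation

The segment that alternates is /ɴ/, which surfaces as [n] when adjacent to /d͡z/.
The change uvular → alveolar matches the place of the preceding /d͡z/, identifying this as place assimilation.
Manner and voice are unchanged, so the assimilation is partial, not total.
Checking the remaining alternation: /ɴ/ → [ŋ] after /k/ (uvular → velar, matching velar) — only place changes, and always toward the preceding segment.
The trigger is the preceding segment, so the direction is progressive (perseverative).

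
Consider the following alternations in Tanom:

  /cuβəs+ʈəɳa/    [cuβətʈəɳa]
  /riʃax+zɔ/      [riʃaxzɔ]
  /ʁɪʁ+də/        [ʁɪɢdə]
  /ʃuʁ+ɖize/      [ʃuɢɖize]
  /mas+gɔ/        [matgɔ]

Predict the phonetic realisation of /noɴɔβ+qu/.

The data show regressive manner assimilation: /s/ → [t] before /ʈ/; /ʁ/ → [ɢ] before /d/; /ʁ/ → [ɢ] before /ɖ/; /s/ → [t] before /g/. In each pair only manner changes, matching the following consonant, while place and voice stay constant.
Nothing changes in [riʃaxzɔ]: there the adjacent consonants already agree in manner (/x/ and /z/ are both fricatives), so this form is consistent with the same rule.
The rule targets /β/ (voiced bilabial fricative), which sits before the trigger /q/ (stop).
Changing only its manner to stop gives [b] — the voiced bilabial stop.

[noɴɔbqu]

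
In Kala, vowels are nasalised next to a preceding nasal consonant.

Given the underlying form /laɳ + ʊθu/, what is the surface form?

[laɳʊ̃θu]

The vowel /ʊ/ is adjacent to the preceding nasal /ɳ/, so it acquires [+nasal] and surfaces as [ʊ̃].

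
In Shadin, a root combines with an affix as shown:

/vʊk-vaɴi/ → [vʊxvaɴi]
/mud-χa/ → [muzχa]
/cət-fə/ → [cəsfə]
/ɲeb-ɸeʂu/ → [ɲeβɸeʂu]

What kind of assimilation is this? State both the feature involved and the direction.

regressive manner assimilation

Comparing underlying and surface forms, /k/ → [x] is the alternation; the neighbouring /v/ is constant.
The change stop → fricative matches the manner of the following /v/, identifying this as manner assimilation.
Place and voice are unchanged, so the assimilation is partial, not total.
The same holds elsewhere in the data: /d/ → [z] before /χ/ (stop → fricative, matching a fricative); /t/ → [s] before /f/ (stop → fricative, matching a fricative); /b/ → [β] before /ɸ/ (stop → fricative, matching a fricative) — only manner changes, and always toward the following segment.
The trigger is the following segment, so the direction is regressive (anticipatory).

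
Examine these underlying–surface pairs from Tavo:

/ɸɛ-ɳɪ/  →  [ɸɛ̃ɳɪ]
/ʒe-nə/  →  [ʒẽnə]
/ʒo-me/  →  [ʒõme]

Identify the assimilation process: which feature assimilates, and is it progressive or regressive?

regressive nasality assimilation (vowel nasalisation)

The vowel /ɛ/ surfaces as nasalised [ɛ̃] next to the following nasal /ɳ/ — it has acquired the [+nasal] feature of its neighbour.
The other forms show the same pattern: /e/ → [ẽ] before /n/; /o/ → [õ] before /m/ — each time a vowel is nasalised next to a following nasal.
Because the conditioning nasal is to the right of the vowel that changes, the process is regressive (anticipatory).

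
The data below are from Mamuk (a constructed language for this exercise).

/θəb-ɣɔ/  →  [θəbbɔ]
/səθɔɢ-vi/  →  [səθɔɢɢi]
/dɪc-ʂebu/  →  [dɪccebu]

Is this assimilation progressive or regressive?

progressive

Comparing underlying and surface forms, /ɣ/ → [b] is the alternation; the neighbouring /b/ is constant.
The output [b] is identical to the trigger /b/ — every feature (place, manner, voicing) has been copied — so this is total assimilation.
The remaining alternations confirm this: /v/ → [ɢ] after /ɢ/; /ʂ/ → [c] after /c/ — in each case the output is a copy of the preceding consonant.
The trigger is the preceding segment, so the direction is progressive (perseverative).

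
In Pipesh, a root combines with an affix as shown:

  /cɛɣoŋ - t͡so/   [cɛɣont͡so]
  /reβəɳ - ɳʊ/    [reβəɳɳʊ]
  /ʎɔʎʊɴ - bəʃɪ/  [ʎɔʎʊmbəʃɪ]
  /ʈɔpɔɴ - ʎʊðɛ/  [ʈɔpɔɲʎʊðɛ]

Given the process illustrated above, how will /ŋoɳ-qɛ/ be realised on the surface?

[ŋoɴqɛ]

The data show regressive place assimilation: /ŋ/ → [n] before /t͡s/; /ɴ/ → [m] before /b/; /ɴ/ → [ɲ] before /ʎ/. In each pair only place changes, matching the following consonant, while manner and voice stay constant.
No alternation appears in [reβəɳɳʊ]: there the adjacent consonants already agree in place (/ɳ/ and /ɳ/ are both retroflex), so this form is consistent with the same rule.
/ɳ/ is a voiced retroflex nasal. The following trigger /q/ is uvular, so /ɳ/ must become uvular as well.
The voiced uvular nasal is [ɴ], so /ɳ/ → [ɴ].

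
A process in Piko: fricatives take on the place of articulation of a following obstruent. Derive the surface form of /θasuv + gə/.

[θasuɣgə]

/v/ is a voiced labiodental fricative. The following trigger /g/ is velar, so /v/ must become velar as well.
A voiced velar fricative is [ɣ], so the surface segment is [ɣ].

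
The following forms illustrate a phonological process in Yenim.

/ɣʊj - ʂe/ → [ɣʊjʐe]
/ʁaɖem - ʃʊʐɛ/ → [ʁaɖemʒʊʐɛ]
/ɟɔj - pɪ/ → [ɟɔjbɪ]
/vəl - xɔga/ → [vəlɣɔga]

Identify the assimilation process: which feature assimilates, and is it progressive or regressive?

The segment that alternates is /ʂ/, which surfaces as [ʐ] when adjacent to /j/.
/ʂ/ is voiceless while /j/ is voiced; the output [ʐ] is voiced, matching the trigger — so the feature that spreads is voicing.
Place and manner are unchanged, so the assimilation is partial, not total.
Checking the remaining alternations: /ʃ/ → [ʒ] after /m/ (voiceless → voiced, matching voiced); /p/ → [b] after /j/ (voiceless → voiced, matching voiced); /x/ → [ɣ] after /l/ (voiceless → voiced, matching voiced) — only voicing changes, and always toward the preceding segment.
The trigger is the preceding segment, so the direction is progressive (perseverative).

progressive voicing assimilation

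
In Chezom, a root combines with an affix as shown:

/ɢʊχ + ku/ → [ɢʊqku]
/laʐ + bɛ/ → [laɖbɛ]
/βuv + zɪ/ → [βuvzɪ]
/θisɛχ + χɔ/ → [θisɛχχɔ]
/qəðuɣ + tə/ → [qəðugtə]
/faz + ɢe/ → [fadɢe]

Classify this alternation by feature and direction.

Underlying /χ/ is realised as [q] next to /k/; /k/ itself does not change.
The change fricative → stop matches the manner of the following /k/, identifying this as manner assimilation.
Place and voice are unchanged, so the assimilation is partial, not total.
The same holds elsewhere in the data: /ʐ/ → [ɖ] before /b/ (fricative → stop, matching a stop); /ɣ/ → [g] before /t/ (fricative → stop, matching a stop); /z/ → [d] before /ɢ/ (fricative → stop, matching a stop) — only manner changes, and always toward the following segment.
Nothing changes in [βuvzɪ], [θisɛχχɔ]: there the adjacent consonants already agree in manner (/v/ and /z/ are both fricatives; /χ/ and /χ/ are both fricatives), so these forms are consistent with the same rule.
The trigger is the following segment, so the direction is regressive (anticipatory).

regressive manner assimilation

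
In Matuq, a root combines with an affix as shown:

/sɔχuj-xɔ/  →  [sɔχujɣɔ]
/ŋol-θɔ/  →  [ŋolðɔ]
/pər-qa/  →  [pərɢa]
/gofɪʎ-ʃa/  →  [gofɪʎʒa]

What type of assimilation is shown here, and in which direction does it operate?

Underlying /x/ is realised as [ɣ] next to /j/; /j/ itself does not change.
The change voiceless → voiced matches the voicing of the preceding /j/, identifying this as voicing assimilation.
Place and manner are unchanged, so the assimilation is partial, not total.
The other alternating forms pattern the same way: /θ/ → [ð] after /l/ (voiceless → voiced, matching voiced); /q/ → [ɢ] after /r/ (voiceless → voiced, matching voiced); /ʃ/ → [ʒ] after /ʎ/ (voiceless → voiced, matching voiced) — only voicing changes, and always toward the preceding segment.
Since the segment that changes follows the conditioning segment, the assimilation is progressive.

progressive voicing assimilation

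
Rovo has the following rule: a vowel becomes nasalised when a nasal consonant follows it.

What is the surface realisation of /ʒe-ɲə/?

[ʒẽɲə]

/e/ sits next to the nasal /ɲ/ and is therefore nasalised to [ẽ].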